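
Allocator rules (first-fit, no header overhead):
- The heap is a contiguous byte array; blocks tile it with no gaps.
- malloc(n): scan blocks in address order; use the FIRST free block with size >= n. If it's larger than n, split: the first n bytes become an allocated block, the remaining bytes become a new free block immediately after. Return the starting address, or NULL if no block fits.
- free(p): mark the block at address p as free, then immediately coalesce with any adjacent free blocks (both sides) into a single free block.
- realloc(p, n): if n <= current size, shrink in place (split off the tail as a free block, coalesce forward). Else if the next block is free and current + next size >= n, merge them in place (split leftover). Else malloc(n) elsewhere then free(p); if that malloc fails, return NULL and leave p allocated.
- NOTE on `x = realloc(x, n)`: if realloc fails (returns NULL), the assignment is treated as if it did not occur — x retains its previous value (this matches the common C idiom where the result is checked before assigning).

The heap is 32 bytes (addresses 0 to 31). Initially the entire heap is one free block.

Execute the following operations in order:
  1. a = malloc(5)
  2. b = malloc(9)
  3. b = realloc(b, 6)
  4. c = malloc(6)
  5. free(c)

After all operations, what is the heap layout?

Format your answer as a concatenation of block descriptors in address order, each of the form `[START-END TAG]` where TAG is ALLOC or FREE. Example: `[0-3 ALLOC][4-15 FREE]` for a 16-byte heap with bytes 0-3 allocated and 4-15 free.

Answer: [0-4 ALLOC][5-10 ALLOC][11-31 FREE]

Derivation:
Op 1: a = malloc(5) -> a = 0; heap: [0-4 ALLOC][5-31 FREE]
Op 2: b = malloc(9) -> b = 5; heap: [0-4 ALLOC][5-13 ALLOC][14-31 FREE]
Op 3: b = realloc(b, 6) -> b = 5; heap: [0-4 ALLOC][5-10 ALLOC][11-31 FREE]
Op 4: c = malloc(6) -> c = 11; heap: [0-4 ALLOC][5-10 ALLOC][11-16 ALLOC][17-31 FREE]
Op 5: free(c) -> (freed c); heap: [0-4 ALLOC][5-10 ALLOC][11-31 FREE]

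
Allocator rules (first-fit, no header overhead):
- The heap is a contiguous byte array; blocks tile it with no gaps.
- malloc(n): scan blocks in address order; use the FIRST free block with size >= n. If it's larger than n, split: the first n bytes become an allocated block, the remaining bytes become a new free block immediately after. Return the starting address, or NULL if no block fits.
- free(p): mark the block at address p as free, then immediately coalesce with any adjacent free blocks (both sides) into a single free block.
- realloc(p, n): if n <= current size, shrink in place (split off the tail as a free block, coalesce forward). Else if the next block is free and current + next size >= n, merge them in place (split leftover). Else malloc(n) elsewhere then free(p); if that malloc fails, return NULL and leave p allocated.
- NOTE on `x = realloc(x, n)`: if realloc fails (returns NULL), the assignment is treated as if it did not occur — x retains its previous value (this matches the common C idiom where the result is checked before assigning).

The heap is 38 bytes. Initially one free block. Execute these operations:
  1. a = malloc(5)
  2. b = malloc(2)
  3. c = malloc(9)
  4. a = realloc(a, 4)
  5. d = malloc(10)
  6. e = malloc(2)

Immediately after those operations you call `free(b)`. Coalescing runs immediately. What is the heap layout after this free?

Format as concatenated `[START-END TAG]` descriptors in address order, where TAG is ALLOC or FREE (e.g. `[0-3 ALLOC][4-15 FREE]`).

Answer: [0-3 ALLOC][4-6 FREE][7-15 ALLOC][16-25 ALLOC][26-27 ALLOC][28-37 FREE]

Derivation:
Op 1: a = malloc(5) -> a = 0; heap: [0-4 ALLOC][5-37 FREE]
Op 2: b = malloc(2) -> b = 5; heap: [0-4 ALLOC][5-6 ALLOC][7-37 FREE]
Op 3: c = malloc(9) -> c = 7; heap: [0-4 ALLOC][5-6 ALLOC][7-15 ALLOC][16-37 FREE]
Op 4: a = realloc(a, 4) -> a = 0; heap: [0-3 ALLOC][4-4 FREE][5-6 ALLOC][7-15 ALLOC][16-37 FREE]
Op 5: d = malloc(10) -> d = 16; heap: [0-3 ALLOC][4-4 FREE][5-6 ALLOC][7-15 ALLOC][16-25 ALLOC][26-37 FREE]
Op 6: e = malloc(2) -> e = 26; heap: [0-3 ALLOC][4-4 FREE][5-6 ALLOC][7-15 ALLOC][16-25 ALLOC][26-27 ALLOC][28-37 FREE]
free(b): b = 5 -> block [5-6 ALLOC]; mark free, coalesce with adjacent free neighbors -> [0-3 ALLOC][4-6 FREE][7-15 ALLOC][16-25 ALLOC][26-27 ALLOC][28-37 FREE]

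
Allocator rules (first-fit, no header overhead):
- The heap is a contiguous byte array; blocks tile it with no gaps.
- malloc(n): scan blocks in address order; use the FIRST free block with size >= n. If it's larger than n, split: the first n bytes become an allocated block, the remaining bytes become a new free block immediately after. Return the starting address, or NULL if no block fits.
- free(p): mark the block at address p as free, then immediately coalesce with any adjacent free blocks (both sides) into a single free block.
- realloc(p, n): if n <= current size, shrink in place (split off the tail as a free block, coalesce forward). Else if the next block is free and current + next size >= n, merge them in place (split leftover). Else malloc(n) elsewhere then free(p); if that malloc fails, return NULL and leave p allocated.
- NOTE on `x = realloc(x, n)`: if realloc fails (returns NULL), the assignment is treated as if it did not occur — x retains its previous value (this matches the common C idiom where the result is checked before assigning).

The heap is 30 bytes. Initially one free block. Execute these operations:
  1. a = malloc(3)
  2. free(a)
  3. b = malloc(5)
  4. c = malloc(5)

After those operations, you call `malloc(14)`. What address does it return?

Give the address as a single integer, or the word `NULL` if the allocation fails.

Answer: 10

Derivation:
Op 1: a = malloc(3) -> a = 0; heap: [0-2 ALLOC][3-29 FREE]
Op 2: free(a) -> (freed a); heap: [0-29 FREE]
Op 3: b = malloc(5) -> b = 0; heap: [0-4 ALLOC][5-29 FREE]
Op 4: c = malloc(5) -> c = 5; heap: [0-4 ALLOC][5-9 ALLOC][10-29 FREE]
malloc(14): first-fit scan over [0-4 ALLOC][5-9 ALLOC][10-29 FREE] -> 10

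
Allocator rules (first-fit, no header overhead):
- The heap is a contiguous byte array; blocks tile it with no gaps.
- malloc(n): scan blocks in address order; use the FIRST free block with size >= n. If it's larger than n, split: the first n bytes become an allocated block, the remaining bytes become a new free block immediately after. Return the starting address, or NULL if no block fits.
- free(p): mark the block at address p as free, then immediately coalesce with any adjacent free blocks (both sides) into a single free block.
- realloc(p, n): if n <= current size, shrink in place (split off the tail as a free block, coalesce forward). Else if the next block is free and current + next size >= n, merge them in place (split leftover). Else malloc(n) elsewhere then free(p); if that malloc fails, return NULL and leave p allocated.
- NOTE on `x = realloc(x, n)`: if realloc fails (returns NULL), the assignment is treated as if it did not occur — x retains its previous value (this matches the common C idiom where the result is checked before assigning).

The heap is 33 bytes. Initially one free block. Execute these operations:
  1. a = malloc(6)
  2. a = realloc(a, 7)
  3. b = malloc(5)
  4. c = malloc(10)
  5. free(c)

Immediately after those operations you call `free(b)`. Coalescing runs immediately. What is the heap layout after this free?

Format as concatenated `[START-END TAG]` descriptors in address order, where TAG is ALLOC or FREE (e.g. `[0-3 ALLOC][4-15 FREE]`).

Answer: [0-6 ALLOC][7-32 FREE]

Derivation:
Op 1: a = malloc(6) -> a = 0; heap: [0-5 ALLOC][6-32 FREE]
Op 2: a = realloc(a, 7) -> a = 0; heap: [0-6 ALLOC][7-32 FREE]
Op 3: b = malloc(5) -> b = 7; heap: [0-6 ALLOC][7-11 ALLOC][12-32 FREE]
Op 4: c = malloc(10) -> c = 12; heap: [0-6 ALLOC][7-11 ALLOC][12-21 ALLOC][22-32 FREE]
Op 5: free(c) -> (freed c); heap: [0-6 ALLOC][7-11 ALLOC][12-32 FREE]
free(b): b = 7 -> block [7-11 ALLOC]; mark free, coalesce with adjacent free neighbors -> [0-6 ALLOC][7-32 FREE]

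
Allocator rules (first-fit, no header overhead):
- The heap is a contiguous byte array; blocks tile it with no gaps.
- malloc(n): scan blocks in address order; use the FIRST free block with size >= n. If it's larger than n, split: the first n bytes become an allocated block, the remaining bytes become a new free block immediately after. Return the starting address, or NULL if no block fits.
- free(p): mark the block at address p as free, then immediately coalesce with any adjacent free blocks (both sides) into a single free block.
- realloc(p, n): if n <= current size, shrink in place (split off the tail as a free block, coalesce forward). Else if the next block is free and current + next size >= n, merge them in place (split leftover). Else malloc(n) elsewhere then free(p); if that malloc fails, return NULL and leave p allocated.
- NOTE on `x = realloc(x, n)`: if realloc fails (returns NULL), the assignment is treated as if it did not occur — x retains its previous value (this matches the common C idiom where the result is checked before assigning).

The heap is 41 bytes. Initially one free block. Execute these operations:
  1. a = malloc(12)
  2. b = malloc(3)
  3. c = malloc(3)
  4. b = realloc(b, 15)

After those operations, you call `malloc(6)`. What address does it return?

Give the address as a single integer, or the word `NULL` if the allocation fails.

Answer: 33

Derivation:
Op 1: a = malloc(12) -> a = 0; heap: [0-11 ALLOC][12-40 FREE]
Op 2: b = malloc(3) -> b = 12; heap: [0-11 ALLOC][12-14 ALLOC][15-40 FREE]
Op 3: c = malloc(3) -> c = 15; heap: [0-11 ALLOC][12-14 ALLOC][15-17 ALLOC][18-40 FREE]
Op 4: b = realloc(b, 15) -> b = 18; heap: [0-11 ALLOC][12-14 FREE][15-17 ALLOC][18-32 ALLOC][33-40 FREE]
malloc(6): first-fit scan over [0-11 ALLOC][12-14 FREE][15-17 ALLOC][18-32 ALLOC][33-40 FREE] -> 33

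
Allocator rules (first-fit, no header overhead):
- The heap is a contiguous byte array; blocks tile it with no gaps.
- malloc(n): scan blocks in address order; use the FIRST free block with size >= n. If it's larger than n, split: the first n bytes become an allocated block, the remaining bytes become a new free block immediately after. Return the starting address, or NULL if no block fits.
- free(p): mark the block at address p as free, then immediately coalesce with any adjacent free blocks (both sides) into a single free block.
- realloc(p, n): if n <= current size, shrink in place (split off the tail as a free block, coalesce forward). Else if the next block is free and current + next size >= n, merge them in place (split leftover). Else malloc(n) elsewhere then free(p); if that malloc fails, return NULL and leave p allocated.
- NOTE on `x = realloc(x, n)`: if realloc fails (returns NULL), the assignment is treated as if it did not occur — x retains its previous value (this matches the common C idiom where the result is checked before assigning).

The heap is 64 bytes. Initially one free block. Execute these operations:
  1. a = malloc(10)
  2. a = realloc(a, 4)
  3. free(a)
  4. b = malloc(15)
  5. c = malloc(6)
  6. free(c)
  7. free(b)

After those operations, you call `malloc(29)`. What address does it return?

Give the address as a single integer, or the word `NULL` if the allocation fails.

Answer: 0

Derivation:
Op 1: a = malloc(10) -> a = 0; heap: [0-9 ALLOC][10-63 FREE]
Op 2: a = realloc(a, 4) -> a = 0; heap: [0-3 ALLOC][4-63 FREE]
Op 3: free(a) -> (freed a); heap: [0-63 FREE]
Op 4: b = malloc(15) -> b = 0; heap: [0-14 ALLOC][15-63 FREE]
Op 5: c = malloc(6) -> c = 15; heap: [0-14 ALLOC][15-20 ALLOC][21-63 FREE]
Op 6: free(c) -> (freed c); heap: [0-14 ALLOC][15-63 FREE]
Op 7: free(b) -> (freed b); heap: [0-63 FREE]
malloc(29): first-fit scan over [0-63 FREE] -> 0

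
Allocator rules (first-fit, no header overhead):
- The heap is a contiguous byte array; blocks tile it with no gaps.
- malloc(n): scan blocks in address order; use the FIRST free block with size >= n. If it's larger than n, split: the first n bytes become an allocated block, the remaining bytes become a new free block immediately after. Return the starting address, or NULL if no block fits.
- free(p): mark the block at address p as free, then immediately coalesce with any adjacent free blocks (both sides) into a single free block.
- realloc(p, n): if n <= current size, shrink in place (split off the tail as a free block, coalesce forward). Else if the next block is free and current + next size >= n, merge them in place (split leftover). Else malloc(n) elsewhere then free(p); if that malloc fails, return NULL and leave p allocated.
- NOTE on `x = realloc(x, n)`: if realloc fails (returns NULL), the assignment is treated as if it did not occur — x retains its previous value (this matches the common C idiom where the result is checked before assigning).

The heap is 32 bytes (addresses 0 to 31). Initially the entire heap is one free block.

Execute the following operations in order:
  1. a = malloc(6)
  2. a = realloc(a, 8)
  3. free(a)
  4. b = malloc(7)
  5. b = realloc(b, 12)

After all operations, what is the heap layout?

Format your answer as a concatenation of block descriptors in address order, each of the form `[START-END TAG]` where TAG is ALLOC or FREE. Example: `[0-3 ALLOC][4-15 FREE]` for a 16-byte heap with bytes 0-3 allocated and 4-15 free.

Op 1: a = malloc(6) -> a = 0; heap: [0-5 ALLOC][6-31 FREE]
Op 2: a = realloc(a, 8) -> a = 0; heap: [0-7 ALLOC][8-31 FREE]
Op 3: free(a) -> (freed a); heap: [0-31 FREE]
Op 4: b = malloc(7) -> b = 0; heap: [0-6 ALLOC][7-31 FREE]
Op 5: b = realloc(b, 12) -> b = 0; heap: [0-11 ALLOC][12-31 FREE]

Answer: [0-11 ALLOC][12-31 FREE]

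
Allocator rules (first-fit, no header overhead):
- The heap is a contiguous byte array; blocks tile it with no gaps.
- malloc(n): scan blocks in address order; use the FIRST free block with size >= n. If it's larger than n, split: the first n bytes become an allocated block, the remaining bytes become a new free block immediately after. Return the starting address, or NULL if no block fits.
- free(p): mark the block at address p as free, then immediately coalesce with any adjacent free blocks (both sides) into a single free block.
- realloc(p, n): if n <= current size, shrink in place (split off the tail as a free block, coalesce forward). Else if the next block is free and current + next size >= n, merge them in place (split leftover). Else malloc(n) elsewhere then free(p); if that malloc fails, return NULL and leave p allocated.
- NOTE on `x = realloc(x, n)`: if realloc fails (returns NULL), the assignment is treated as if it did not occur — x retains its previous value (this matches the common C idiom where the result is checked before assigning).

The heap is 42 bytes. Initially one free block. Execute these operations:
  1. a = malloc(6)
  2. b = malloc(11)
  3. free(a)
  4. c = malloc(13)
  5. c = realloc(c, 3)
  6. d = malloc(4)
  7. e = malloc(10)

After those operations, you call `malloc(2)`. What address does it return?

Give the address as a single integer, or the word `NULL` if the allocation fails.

Op 1: a = malloc(6) -> a = 0; heap: [0-5 ALLOC][6-41 FREE]
Op 2: b = malloc(11) -> b = 6; heap: [0-5 ALLOC][6-16 ALLOC][17-41 FREE]
Op 3: free(a) -> (freed a); heap: [0-5 FREE][6-16 ALLOC][17-41 FREE]
Op 4: c = malloc(13) -> c = 17; heap: [0-5 FREE][6-16 ALLOC][17-29 ALLOC][30-41 FREE]
Op 5: c = realloc(c, 3) -> c = 17; heap: [0-5 FREE][6-16 ALLOC][17-19 ALLOC][20-41 FREE]
Op 6: d = malloc(4) -> d = 0; heap: [0-3 ALLOC][4-5 FREE][6-16 ALLOC][17-19 ALLOC][20-41 FREE]
Op 7: e = malloc(10) -> e = 20; heap: [0-3 ALLOC][4-5 FREE][6-16 ALLOC][17-19 ALLOC][20-29 ALLOC][30-41 FREE]
malloc(2): first-fit scan over [0-3 ALLOC][4-5 FREE][6-16 ALLOC][17-19 ALLOC][20-29 ALLOC][30-41 FREE] -> 4

Answer: 4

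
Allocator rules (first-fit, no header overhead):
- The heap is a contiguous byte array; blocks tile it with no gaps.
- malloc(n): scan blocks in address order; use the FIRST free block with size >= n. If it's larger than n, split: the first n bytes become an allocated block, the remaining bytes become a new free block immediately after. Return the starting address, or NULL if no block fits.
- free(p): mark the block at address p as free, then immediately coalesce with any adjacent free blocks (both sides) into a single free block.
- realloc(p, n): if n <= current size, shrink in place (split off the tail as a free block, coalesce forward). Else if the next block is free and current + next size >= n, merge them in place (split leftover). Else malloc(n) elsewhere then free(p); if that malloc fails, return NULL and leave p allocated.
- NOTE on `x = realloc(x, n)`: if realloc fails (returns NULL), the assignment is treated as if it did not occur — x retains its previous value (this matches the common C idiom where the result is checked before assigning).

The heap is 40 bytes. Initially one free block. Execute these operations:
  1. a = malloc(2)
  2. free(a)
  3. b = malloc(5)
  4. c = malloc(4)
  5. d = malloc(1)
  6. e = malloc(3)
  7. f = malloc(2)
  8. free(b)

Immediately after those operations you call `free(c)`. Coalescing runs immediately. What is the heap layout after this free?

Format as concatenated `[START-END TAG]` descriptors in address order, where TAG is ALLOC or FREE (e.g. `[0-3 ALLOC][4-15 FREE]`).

Answer: [0-8 FREE][9-9 ALLOC][10-12 ALLOC][13-14 ALLOC][15-39 FREE]

Derivation:
Op 1: a = malloc(2) -> a = 0; heap: [0-1 ALLOC][2-39 FREE]
Op 2: free(a) -> (freed a); heap: [0-39 FREE]
Op 3: b = malloc(5) -> b = 0; heap: [0-4 ALLOC][5-39 FREE]
Op 4: c = malloc(4) -> c = 5; heap: [0-4 ALLOC][5-8 ALLOC][9-39 FREE]
Op 5: d = malloc(1) -> d = 9; heap: [0-4 ALLOC][5-8 ALLOC][9-9 ALLOC][10-39 FREE]
Op 6: e = malloc(3) -> e = 10; heap: [0-4 ALLOC][5-8 ALLOC][9-9 ALLOC][10-12 ALLOC][13-39 FREE]
Op 7: f = malloc(2) -> f = 13; heap: [0-4 ALLOC][5-8 ALLOC][9-9 ALLOC][10-12 ALLOC][13-14 ALLOC][15-39 FREE]
Op 8: free(b) -> (freed b); heap: [0-4 FREE][5-8 ALLOC][9-9 ALLOC][10-12 ALLOC][13-14 ALLOC][15-39 FREE]
free(c): c = 5 -> block [5-8 ALLOC]; mark free, coalesce with adjacent free neighbors -> [0-8 FREE][9-9 ALLOC][10-12 ALLOC][13-14 ALLOC][15-39 FREE]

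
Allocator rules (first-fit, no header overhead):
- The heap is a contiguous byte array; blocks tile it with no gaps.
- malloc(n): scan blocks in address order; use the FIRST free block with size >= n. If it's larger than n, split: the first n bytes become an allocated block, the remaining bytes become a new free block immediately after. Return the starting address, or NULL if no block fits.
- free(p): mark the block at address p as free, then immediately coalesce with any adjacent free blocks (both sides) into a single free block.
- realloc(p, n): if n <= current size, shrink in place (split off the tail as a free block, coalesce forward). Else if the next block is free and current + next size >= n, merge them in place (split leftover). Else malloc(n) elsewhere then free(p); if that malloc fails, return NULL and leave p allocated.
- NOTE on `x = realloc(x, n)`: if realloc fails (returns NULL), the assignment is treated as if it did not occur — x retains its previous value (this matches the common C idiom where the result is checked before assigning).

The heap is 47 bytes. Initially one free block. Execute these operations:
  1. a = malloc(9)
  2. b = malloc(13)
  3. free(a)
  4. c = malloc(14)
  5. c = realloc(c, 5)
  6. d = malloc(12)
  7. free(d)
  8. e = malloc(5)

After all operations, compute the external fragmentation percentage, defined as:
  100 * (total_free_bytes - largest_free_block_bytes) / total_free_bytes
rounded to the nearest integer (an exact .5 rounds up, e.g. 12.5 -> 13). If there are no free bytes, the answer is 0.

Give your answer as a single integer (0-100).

Answer: 17

Derivation:
Op 1: a = malloc(9) -> a = 0; heap: [0-8 ALLOC][9-46 FREE]
Op 2: b = malloc(13) -> b = 9; heap: [0-8 ALLOC][9-21 ALLOC][22-46 FREE]
Op 3: free(a) -> (freed a); heap: [0-8 FREE][9-21 ALLOC][22-46 FREE]
Op 4: c = malloc(14) -> c = 22; heap: [0-8 FREE][9-21 ALLOC][22-35 ALLOC][36-46 FREE]
Op 5: c = realloc(c, 5) -> c = 22; heap: [0-8 FREE][9-21 ALLOC][22-26 ALLOC][27-46 FREE]
Op 6: d = malloc(12) -> d = 27; heap: [0-8 FREE][9-21 ALLOC][22-26 ALLOC][27-38 ALLOC][39-46 FREE]
Op 7: free(d) -> (freed d); heap: [0-8 FREE][9-21 ALLOC][22-26 ALLOC][27-46 FREE]
Op 8: e = malloc(5) -> e = 0; heap: [0-4 ALLOC][5-8 FREE][9-21 ALLOC][22-26 ALLOC][27-46 FREE]
Free blocks: [4 20] total_free=24 largest=20 -> 100*(24-20)/24 = 400/24 ≈ 16.667 -> rounds to 17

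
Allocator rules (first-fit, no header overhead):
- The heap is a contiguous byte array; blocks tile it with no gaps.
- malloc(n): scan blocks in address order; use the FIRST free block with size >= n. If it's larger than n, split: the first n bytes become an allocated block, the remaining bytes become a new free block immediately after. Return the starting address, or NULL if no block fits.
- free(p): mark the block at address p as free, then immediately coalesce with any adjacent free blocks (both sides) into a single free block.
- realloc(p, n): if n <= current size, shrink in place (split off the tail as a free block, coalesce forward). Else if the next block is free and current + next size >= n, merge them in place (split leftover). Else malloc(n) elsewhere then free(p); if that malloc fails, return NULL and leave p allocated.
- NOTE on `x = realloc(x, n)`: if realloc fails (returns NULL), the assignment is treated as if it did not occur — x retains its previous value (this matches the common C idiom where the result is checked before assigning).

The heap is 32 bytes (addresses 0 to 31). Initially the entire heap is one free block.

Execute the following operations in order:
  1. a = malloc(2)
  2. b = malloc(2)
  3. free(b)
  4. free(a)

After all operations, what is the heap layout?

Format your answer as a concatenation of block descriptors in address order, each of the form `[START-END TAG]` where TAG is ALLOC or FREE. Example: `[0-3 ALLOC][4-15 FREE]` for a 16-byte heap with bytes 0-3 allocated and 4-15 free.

Answer: [0-31 FREE]

Derivation:
Op 1: a = malloc(2) -> a = 0; heap: [0-1 ALLOC][2-31 FREE]
Op 2: b = malloc(2) -> b = 2; heap: [0-1 ALLOC][2-3 ALLOC][4-31 FREE]
Op 3: free(b) -> (freed b); heap: [0-1 ALLOC][2-31 FREE]
Op 4: free(a) -> (freed a); heap: [0-31 FREE]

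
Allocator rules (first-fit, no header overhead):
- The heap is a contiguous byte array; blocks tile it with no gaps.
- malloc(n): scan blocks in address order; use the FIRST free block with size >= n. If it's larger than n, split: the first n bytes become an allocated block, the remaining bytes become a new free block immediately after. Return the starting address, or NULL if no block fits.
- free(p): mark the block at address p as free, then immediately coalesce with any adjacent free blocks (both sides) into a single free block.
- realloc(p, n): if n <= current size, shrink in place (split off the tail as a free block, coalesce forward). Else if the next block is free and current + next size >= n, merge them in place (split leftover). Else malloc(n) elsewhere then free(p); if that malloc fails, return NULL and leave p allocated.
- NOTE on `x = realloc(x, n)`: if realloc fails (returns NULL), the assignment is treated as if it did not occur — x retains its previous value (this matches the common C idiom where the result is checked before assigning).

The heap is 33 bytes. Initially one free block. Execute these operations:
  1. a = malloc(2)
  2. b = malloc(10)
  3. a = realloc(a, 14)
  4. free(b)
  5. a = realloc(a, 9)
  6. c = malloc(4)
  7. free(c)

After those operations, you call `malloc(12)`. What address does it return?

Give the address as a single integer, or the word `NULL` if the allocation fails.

Answer: 0

Derivation:
Op 1: a = malloc(2) -> a = 0; heap: [0-1 ALLOC][2-32 FREE]
Op 2: b = malloc(10) -> b = 2; heap: [0-1 ALLOC][2-11 ALLOC][12-32 FREE]
Op 3: a = realloc(a, 14) -> a = 12; heap: [0-1 FREE][2-11 ALLOC][12-25 ALLOC][26-32 FREE]
Op 4: free(b) -> (freed b); heap: [0-11 FREE][12-25 ALLOC][26-32 FREE]
Op 5: a = realloc(a, 9) -> a = 12; heap: [0-11 FREE][12-20 ALLOC][21-32 FREE]
Op 6: c = malloc(4) -> c = 0; heap: [0-3 ALLOC][4-11 FREE][12-20 ALLOC][21-32 FREE]
Op 7: free(c) -> (freed c); heap: [0-11 FREE][12-20 ALLOC][21-32 FREE]
malloc(12): first-fit scan over [0-11 FREE][12-20 ALLOC][21-32 FREE] -> 0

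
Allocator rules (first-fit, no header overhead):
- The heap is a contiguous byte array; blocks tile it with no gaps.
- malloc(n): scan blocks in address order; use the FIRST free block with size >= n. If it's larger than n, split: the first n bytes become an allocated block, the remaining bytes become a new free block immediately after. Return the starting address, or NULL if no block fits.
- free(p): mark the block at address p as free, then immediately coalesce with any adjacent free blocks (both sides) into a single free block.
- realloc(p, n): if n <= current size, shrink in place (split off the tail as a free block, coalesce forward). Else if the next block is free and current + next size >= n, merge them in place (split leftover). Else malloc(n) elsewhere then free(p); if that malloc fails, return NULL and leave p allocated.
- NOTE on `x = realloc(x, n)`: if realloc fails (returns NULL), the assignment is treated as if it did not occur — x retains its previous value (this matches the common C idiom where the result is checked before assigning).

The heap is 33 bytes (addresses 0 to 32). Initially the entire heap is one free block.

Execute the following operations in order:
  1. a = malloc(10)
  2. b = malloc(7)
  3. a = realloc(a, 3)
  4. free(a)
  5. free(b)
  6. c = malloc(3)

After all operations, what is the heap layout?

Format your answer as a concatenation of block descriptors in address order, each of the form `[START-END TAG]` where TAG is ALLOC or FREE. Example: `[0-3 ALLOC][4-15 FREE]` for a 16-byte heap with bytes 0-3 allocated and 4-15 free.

Answer: [0-2 ALLOC][3-32 FREE]

Derivation:
Op 1: a = malloc(10) -> a = 0; heap: [0-9 ALLOC][10-32 FREE]
Op 2: b = malloc(7) -> b = 10; heap: [0-9 ALLOC][10-16 ALLOC][17-32 FREE]
Op 3: a = realloc(a, 3) -> a = 0; heap: [0-2 ALLOC][3-9 FREE][10-16 ALLOC][17-32 FREE]
Op 4: free(a) -> (freed a); heap: [0-9 FREE][10-16 ALLOC][17-32 FREE]
Op 5: free(b) -> (freed b); heap: [0-32 FREE]
Op 6: c = malloc(3) -> c = 0; heap: [0-2 ALLOC][3-32 FREE]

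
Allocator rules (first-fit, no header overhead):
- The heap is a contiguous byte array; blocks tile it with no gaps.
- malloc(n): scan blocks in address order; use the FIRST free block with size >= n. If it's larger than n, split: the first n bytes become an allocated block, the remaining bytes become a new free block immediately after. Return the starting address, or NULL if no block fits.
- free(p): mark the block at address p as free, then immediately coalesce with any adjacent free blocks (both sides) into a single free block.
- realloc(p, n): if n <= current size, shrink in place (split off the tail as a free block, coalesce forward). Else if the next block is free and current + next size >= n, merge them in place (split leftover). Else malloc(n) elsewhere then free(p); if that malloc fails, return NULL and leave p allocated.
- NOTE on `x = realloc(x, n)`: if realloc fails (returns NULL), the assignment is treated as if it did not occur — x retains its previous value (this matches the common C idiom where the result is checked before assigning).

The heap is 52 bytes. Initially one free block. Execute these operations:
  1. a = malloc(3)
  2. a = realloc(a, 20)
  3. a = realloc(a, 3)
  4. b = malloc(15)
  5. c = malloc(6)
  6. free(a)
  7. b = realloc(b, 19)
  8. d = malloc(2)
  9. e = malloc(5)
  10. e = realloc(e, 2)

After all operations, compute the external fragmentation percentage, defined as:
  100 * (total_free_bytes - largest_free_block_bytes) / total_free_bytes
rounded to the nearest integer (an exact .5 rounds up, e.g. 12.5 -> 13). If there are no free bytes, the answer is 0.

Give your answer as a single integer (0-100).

Op 1: a = malloc(3) -> a = 0; heap: [0-2 ALLOC][3-51 FREE]
Op 2: a = realloc(a, 20) -> a = 0; heap: [0-19 ALLOC][20-51 FREE]
Op 3: a = realloc(a, 3) -> a = 0; heap: [0-2 ALLOC][3-51 FREE]
Op 4: b = malloc(15) -> b = 3; heap: [0-2 ALLOC][3-17 ALLOC][18-51 FREE]
Op 5: c = malloc(6) -> c = 18; heap: [0-2 ALLOC][3-17 ALLOC][18-23 ALLOC][24-51 FREE]
Op 6: free(a) -> (freed a); heap: [0-2 FREE][3-17 ALLOC][18-23 ALLOC][24-51 FREE]
Op 7: b = realloc(b, 19) -> b = 24; heap: [0-17 FREE][18-23 ALLOC][24-42 ALLOC][43-51 FREE]
Op 8: d = malloc(2) -> d = 0; heap: [0-1 ALLOC][2-17 FREE][18-23 ALLOC][24-42 ALLOC][43-51 FREE]
Op 9: e = malloc(5) -> e = 2; heap: [0-1 ALLOC][2-6 ALLOC][7-17 FREE][18-23 ALLOC][24-42 ALLOC][43-51 FREE]
Op 10: e = realloc(e, 2) -> e = 2; heap: [0-1 ALLOC][2-3 ALLOC][4-17 FREE][18-23 ALLOC][24-42 ALLOC][43-51 FREE]
Free blocks: [14 9] total_free=23 largest=14 -> 100*(23-14)/23 = 900/23 ≈ 39.130 -> rounds to 39

Answer: 39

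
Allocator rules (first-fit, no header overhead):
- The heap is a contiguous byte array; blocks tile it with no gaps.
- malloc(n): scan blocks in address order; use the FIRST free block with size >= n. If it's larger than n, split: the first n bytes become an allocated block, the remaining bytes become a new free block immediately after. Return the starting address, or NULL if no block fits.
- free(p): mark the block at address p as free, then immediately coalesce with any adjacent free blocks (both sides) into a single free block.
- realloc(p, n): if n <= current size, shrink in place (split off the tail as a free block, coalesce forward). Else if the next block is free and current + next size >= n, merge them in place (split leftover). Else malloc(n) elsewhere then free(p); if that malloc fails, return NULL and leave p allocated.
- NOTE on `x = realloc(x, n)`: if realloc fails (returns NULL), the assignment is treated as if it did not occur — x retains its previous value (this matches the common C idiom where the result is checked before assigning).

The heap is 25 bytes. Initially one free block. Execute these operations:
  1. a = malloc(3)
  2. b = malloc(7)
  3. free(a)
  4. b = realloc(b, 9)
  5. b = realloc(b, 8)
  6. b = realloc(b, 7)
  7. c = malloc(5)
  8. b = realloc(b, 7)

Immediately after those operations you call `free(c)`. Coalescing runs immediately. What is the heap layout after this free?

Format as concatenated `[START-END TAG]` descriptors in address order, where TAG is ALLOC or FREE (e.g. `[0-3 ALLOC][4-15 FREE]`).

Answer: [0-2 FREE][3-9 ALLOC][10-24 FREE]

Derivation:
Op 1: a = malloc(3) -> a = 0; heap: [0-2 ALLOC][3-24 FREE]
Op 2: b = malloc(7) -> b = 3; heap: [0-2 ALLOC][3-9 ALLOC][10-24 FREE]
Op 3: free(a) -> (freed a); heap: [0-2 FREE][3-9 ALLOC][10-24 FREE]
Op 4: b = realloc(b, 9) -> b = 3; heap: [0-2 FREE][3-11 ALLOC][12-24 FREE]
Op 5: b = realloc(b, 8) -> b = 3; heap: [0-2 FREE][3-10 ALLOC][11-24 FREE]
Op 6: b = realloc(b, 7) -> b = 3; heap: [0-2 FREE][3-9 ALLOC][10-24 FREE]
Op 7: c = malloc(5) -> c = 10; heap: [0-2 FREE][3-9 ALLOC][10-14 ALLOC][15-24 FREE]
Op 8: b = realloc(b, 7) -> b = 3; heap: [0-2 FREE][3-9 ALLOC][10-14 ALLOC][15-24 FREE]
free(c): c = 10 -> block [10-14 ALLOC]; mark free, coalesce with adjacent free neighbors -> [0-2 FREE][3-9 ALLOC][10-24 FREE]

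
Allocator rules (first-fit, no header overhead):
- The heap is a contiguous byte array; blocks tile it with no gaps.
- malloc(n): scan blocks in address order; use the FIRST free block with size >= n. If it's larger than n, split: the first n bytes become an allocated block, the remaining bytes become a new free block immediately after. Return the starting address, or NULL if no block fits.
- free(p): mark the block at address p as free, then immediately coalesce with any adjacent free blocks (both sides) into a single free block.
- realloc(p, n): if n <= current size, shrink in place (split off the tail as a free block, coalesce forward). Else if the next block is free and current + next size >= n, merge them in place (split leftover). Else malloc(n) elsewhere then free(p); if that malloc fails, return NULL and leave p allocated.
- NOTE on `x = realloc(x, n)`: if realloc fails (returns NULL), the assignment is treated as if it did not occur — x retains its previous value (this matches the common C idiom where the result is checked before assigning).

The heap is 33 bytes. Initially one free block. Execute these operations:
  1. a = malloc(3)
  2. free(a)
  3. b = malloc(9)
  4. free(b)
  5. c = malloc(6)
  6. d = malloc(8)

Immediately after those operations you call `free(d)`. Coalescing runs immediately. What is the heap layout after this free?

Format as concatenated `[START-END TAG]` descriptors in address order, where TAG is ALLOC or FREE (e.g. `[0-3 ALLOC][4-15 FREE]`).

Op 1: a = malloc(3) -> a = 0; heap: [0-2 ALLOC][3-32 FREE]
Op 2: free(a) -> (freed a); heap: [0-32 FREE]
Op 3: b = malloc(9) -> b = 0; heap: [0-8 ALLOC][9-32 FREE]
Op 4: free(b) -> (freed b); heap: [0-32 FREE]
Op 5: c = malloc(6) -> c = 0; heap: [0-5 ALLOC][6-32 FREE]
Op 6: d = malloc(8) -> d = 6; heap: [0-5 ALLOC][6-13 ALLOC][14-32 FREE]
free(d): d = 6 -> block [6-13 ALLOC]; mark free, coalesce with adjacent free neighbors -> [0-5 ALLOC][6-32 FREE]

Answer: [0-5 ALLOC][6-32 FREE]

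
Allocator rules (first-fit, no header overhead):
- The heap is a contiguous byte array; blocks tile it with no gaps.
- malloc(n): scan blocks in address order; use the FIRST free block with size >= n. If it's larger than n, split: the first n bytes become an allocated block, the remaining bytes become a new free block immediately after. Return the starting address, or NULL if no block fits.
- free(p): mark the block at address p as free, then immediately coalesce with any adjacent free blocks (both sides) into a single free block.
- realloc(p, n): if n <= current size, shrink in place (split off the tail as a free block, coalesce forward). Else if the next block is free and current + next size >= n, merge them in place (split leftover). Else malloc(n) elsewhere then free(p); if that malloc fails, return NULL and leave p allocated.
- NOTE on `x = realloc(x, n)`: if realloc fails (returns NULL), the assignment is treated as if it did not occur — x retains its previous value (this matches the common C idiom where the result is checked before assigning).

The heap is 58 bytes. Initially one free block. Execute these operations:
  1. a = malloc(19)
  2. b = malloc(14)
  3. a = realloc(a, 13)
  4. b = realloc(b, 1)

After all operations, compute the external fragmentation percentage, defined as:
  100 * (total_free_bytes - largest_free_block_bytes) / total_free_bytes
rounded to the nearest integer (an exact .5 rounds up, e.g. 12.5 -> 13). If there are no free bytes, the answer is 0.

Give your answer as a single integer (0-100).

Op 1: a = malloc(19) -> a = 0; heap: [0-18 ALLOC][19-57 FREE]
Op 2: b = malloc(14) -> b = 19; heap: [0-18 ALLOC][19-32 ALLOC][33-57 FREE]
Op 3: a = realloc(a, 13) -> a = 0; heap: [0-12 ALLOC][13-18 FREE][19-32 ALLOC][33-57 FREE]
Op 4: b = realloc(b, 1) -> b = 19; heap: [0-12 ALLOC][13-18 FREE][19-19 ALLOC][20-57 FREE]
Free blocks: [6 38] total_free=44 largest=38 -> 100*(44-38)/44 = 600/44 ≈ 13.636 -> rounds to 14

Answer: 14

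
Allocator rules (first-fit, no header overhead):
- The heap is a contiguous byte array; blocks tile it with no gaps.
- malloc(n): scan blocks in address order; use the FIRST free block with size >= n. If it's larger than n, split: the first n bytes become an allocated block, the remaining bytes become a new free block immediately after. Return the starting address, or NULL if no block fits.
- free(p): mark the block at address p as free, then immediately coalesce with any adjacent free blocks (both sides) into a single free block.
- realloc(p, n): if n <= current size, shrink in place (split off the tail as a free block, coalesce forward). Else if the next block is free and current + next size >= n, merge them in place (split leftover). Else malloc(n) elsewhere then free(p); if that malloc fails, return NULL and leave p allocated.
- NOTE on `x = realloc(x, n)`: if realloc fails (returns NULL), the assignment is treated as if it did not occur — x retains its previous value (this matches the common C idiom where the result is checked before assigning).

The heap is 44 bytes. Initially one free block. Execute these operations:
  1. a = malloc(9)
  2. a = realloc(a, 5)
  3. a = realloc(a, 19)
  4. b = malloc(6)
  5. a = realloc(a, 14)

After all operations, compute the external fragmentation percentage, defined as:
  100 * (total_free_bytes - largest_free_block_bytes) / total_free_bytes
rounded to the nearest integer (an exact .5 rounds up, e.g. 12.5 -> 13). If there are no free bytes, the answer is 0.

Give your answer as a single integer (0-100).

Op 1: a = malloc(9) -> a = 0; heap: [0-8 ALLOC][9-43 FREE]
Op 2: a = realloc(a, 5) -> a = 0; heap: [0-4 ALLOC][5-43 FREE]
Op 3: a = realloc(a, 19) -> a = 0; heap: [0-18 ALLOC][19-43 FREE]
Op 4: b = malloc(6) -> b = 19; heap: [0-18 ALLOC][19-24 ALLOC][25-43 FREE]
Op 5: a = realloc(a, 14) -> a = 0; heap: [0-13 ALLOC][14-18 FREE][19-24 ALLOC][25-43 FREE]
Free blocks: [5 19] total_free=24 largest=19 -> 100*(24-19)/24 = 500/24 ≈ 20.833 -> rounds to 21

Answer: 21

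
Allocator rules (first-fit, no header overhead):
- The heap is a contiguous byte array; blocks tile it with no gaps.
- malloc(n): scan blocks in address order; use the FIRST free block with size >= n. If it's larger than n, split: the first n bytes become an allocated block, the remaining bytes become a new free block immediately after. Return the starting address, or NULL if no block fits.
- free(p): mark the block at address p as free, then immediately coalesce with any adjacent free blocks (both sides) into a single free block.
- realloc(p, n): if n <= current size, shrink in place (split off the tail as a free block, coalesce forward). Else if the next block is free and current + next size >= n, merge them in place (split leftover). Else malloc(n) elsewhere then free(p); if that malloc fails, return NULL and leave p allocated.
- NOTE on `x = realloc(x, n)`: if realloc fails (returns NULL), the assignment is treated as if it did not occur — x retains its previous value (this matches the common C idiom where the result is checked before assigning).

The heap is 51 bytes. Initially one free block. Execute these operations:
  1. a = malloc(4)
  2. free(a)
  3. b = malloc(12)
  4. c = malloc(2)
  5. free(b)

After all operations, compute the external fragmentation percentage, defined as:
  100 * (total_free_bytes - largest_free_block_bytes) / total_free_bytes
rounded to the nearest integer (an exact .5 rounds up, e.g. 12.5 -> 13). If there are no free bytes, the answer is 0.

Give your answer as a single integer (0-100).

Op 1: a = malloc(4) -> a = 0; heap: [0-3 ALLOC][4-50 FREE]
Op 2: free(a) -> (freed a); heap: [0-50 FREE]
Op 3: b = malloc(12) -> b = 0; heap: [0-11 ALLOC][12-50 FREE]
Op 4: c = malloc(2) -> c = 12; heap: [0-11 ALLOC][12-13 ALLOC][14-50 FREE]
Op 5: free(b) -> (freed b); heap: [0-11 FREE][12-13 ALLOC][14-50 FREE]
Free blocks: [12 37] total_free=49 largest=37 -> 100*(49-37)/49 = 1200/49 ≈ 24.490 -> rounds to 24

Answer: 24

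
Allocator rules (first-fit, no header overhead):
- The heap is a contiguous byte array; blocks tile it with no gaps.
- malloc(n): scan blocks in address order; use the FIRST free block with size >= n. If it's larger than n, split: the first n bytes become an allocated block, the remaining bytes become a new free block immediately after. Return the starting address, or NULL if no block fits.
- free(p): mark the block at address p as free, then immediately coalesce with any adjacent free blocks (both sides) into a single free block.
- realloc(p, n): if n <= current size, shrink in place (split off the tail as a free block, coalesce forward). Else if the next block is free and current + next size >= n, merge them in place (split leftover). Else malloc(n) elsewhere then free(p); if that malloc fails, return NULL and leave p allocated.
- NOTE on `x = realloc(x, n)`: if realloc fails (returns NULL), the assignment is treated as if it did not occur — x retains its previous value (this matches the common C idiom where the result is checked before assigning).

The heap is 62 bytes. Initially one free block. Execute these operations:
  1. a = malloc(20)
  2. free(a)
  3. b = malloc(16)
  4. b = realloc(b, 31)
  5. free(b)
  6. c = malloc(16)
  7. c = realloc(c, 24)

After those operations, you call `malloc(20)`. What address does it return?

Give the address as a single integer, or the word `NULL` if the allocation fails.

Op 1: a = malloc(20) -> a = 0; heap: [0-19 ALLOC][20-61 FREE]
Op 2: free(a) -> (freed a); heap: [0-61 FREE]
Op 3: b = malloc(16) -> b = 0; heap: [0-15 ALLOC][16-61 FREE]
Op 4: b = realloc(b, 31) -> b = 0; heap: [0-30 ALLOC][31-61 FREE]
Op 5: free(b) -> (freed b); heap: [0-61 FREE]
Op 6: c = malloc(16) -> c = 0; heap: [0-15 ALLOC][16-61 FREE]
Op 7: c = realloc(c, 24) -> c = 0; heap: [0-23 ALLOC][24-61 FREE]
malloc(20): first-fit scan over [0-23 ALLOC][24-61 FREE] -> 24

Answer: 24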